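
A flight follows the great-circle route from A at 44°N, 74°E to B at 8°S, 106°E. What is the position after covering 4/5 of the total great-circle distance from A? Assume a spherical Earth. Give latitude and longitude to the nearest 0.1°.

The haversine formula gives a central angle δ ≈ 1.039 rad (59.5°) between the endpoints.
Interpolate at f = 4/5 with slerp weights a = sin((1−f)δ)/sin δ ≈ 0.239, b = sin(fδ)/sin δ ≈ 0.857.
p = a·p₁ + b·p₂ ≈ (-0.186, 0.981, 0.047); φ = arcsin(p_z) ≈ 2.69°, λ = atan2(p_y, p_x) ≈ 100.76°.

≈ 2.7°N, 100.8°E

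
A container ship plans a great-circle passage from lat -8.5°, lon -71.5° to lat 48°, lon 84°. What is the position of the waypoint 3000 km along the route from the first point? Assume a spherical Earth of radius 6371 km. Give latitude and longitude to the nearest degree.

Write both endpoints as unit vectors p₁, p₂ with components (cos φ cos λ, cos φ sin λ, sin φ).
The central angle between the endpoints is δ = arccos(p₁·p₂) ≈ 2.363 rad (135.4°). The total great-circle distance is δ·R ≈ 2.363 × 6371 ≈ 15056 km, so the target fraction is f = 3000/15056 ≈ 0.199.
Interpolate at f ≈ 0.199 with slerp weights a = sin((1−f)δ)/sin δ ≈ 1.351, b = sin(fδ)/sin δ ≈ 0.646.
p = a·p₁ + b·p₂ ≈ (0.469, -0.837, 0.280); φ = arcsin(p_z) ≈ 16.29°, λ = atan2(p_y, p_x) ≈ -60.73°.

≈ lat 16°, lon -61°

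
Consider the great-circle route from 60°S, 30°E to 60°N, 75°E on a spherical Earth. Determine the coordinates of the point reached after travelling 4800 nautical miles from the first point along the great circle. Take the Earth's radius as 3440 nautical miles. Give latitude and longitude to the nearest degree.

Write both endpoints as unit vectors p₁, p₂ with components (cos φ cos λ, cos φ sin λ, sin φ).
The central angle between the endpoints is δ = arccos(p₁·p₂) ≈ 2.181 rad (125.0°). The total great-circle distance is δ·R ≈ 2.181 × 3440 ≈ 7503 nmi, so the target fraction is f = 4800/7503 ≈ 0.640.
Interpolate at f ≈ 0.640 with slerp weights a = sin((1−f)δ)/sin δ ≈ 0.863, b = sin(fδ)/sin δ ≈ 1.202.
p = a·p₁ + b·p₂ ≈ (0.529, 0.796, 0.293); φ = arcsin(p_z) ≈ 17.04°, λ = atan2(p_y, p_x) ≈ 56.38°.

≈ 17°N, 56°E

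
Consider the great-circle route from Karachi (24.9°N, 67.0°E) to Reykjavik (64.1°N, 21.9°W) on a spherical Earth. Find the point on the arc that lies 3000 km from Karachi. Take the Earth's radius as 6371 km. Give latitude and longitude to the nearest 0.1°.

Convert each endpoint to a unit vector on the sphere (x = cos φ cos λ, y = cos φ sin λ, z = sin φ).
The central angle between the endpoints is δ = arccos(p₁·p₂) ≈ 1.174 rad (67.3°). The total great-circle distance is δ·R ≈ 1.174 × 6371 ≈ 7480 km, so the target fraction is f = 3000/7480 ≈ 0.401.
Interpolate at f ≈ 0.401 with slerp weights a = sin((1−f)δ)/sin δ ≈ 0.701, b = sin(fδ)/sin δ ≈ 0.492.
p = a·p₁ + b·p₂ ≈ (0.448, 0.505, 0.738); φ = arcsin(p_z) ≈ 47.53°, λ = atan2(p_y, p_x) ≈ 48.45°.

≈ 47.5°N, 48.4°E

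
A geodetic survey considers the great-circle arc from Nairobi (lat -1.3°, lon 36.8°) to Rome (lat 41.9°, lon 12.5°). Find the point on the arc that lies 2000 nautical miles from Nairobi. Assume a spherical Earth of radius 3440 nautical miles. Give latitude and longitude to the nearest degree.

Convert each endpoint to a unit vector on the sphere (x = cos φ cos λ, y = cos φ sin λ, z = sin φ).
The central angle between the endpoints is δ = arccos(p₁·p₂) ≈ 0.846 rad (48.5°). The total great-circle distance is δ·R ≈ 0.846 × 3440 ≈ 2910 nmi, so the target fraction is f = 2000/2910 ≈ 0.687.
Interpolate at f ≈ 0.687 with slerp weights a = sin((1−f)δ)/sin δ ≈ 0.349, b = sin(fδ)/sin δ ≈ 0.734.
p = a·p₁ + b·p₂ ≈ (0.813, 0.327, 0.482); φ = arcsin(p_z) ≈ 28.82°, λ = atan2(p_y, p_x) ≈ 21.94°.

≈ lat 29°, lon 22°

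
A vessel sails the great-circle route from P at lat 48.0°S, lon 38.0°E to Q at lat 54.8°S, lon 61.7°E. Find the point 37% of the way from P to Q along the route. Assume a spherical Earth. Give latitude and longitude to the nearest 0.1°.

≈ lat 51.1°S, lon 45.9°E

Write both endpoints as unit vectors p₁, p₂ with components (cos φ cos λ, cos φ sin λ, sin φ).
The central angle between the endpoints is δ = arccos(p₁·p₂) ≈ 0.282 rad (16.2°).
Interpolate at f = 0.37 with slerp weights a = sin((1−f)δ)/sin δ ≈ 0.635, b = sin(fδ)/sin δ ≈ 0.374.
p = a·p₁ + b·p₂ ≈ (0.437, 0.452, -0.778); φ = arcsin(p_z) ≈ -51.06°, λ = atan2(p_y, p_x) ≈ 45.93°.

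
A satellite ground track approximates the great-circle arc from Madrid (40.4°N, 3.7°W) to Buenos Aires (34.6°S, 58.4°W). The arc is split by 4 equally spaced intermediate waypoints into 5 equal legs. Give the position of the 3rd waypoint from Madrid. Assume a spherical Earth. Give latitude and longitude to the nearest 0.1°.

Convert each endpoint to a unit vector on the sphere (x = cos φ cos λ, y = cos φ sin λ, z = sin φ).
The central angle between the endpoints is δ = arccos(p₁·p₂) ≈ 1.577 rad (90.3°).
Interpolate at f = 3/5 with slerp weights a = sin((1−f)δ)/sin δ ≈ 0.590, b = sin(fδ)/sin δ ≈ 0.811.
p = a·p₁ + b·p₂ ≈ (0.798, -0.598, -0.078); φ = arcsin(p_z) ≈ -4.50°, λ = atan2(p_y, p_x) ≈ -36.83°.

≈ 4.5°S, 36.8°W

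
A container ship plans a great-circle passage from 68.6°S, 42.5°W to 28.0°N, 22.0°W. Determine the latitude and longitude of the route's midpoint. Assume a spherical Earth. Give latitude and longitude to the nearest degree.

Write both endpoints as unit vectors p₁, p₂ with components (cos φ cos λ, cos φ sin λ, sin φ).
The central angle between the endpoints is δ = arccos(p₁·p₂) ≈ 1.707 rad (97.8°).
Interpolate at f = 1/2 with slerp weights a = sin((1−f)δ)/sin δ ≈ 0.760, b = sin(fδ)/sin δ ≈ 0.760.
p = a·p₁ + b·p₂ ≈ (0.827, -0.439, -0.351); φ = arcsin(p_z) ≈ -20.55°, λ = atan2(p_y, p_x) ≈ -27.96°.

≈ 21°S, 28°W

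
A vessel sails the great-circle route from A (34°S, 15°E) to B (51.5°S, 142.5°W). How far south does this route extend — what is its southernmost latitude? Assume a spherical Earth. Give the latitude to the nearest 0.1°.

The great circle lies in the plane with unit normal n̂ = (p₁ × p₂)/|p₁ × p₂|.
Here n̂_z ≈ -0.198; the vertex latitude is φ_max = arccos|n̂_z| ≈ 78.6°.
Check via Clairaut: cos φ_max = |cos φ₁| · sin C = cos(34.0°)·sin(166.2°) ≈ 0.198, again giving ≈ 78.6°.

≈ 78.6°S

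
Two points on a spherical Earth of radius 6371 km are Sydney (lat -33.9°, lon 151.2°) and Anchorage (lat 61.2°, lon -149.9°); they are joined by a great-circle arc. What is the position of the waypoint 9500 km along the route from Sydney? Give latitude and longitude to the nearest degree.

≈ lat 45°, lon -172°

From cos δ = sin φ₁ sin φ₂ + cos φ₁ cos φ₂ cos Δλ, the central angle is δ ≈ 1.857 rad (106.4°). The total great-circle distance is δ·R ≈ 1.857 × 6371 ≈ 11830 km, so the target fraction is f = 9500/11830 ≈ 0.803.
Interpolate at f ≈ 0.803 with slerp weights a = sin((1−f)δ)/sin δ ≈ 0.373, b = sin(fδ)/sin δ ≈ 1.039.
p = a·p₁ + b·p₂ ≈ (-0.704, -0.102, 0.703); φ = arcsin(p_z) ≈ 44.64°, λ = atan2(p_y, p_x) ≈ -171.76°.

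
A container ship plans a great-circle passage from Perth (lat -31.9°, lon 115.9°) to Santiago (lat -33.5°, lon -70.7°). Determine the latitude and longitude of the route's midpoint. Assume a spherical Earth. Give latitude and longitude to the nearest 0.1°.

≈ lat -84.8°, lon -166.2°

The haversine formula gives a central angle δ ≈ 1.995 rad (114.3°) between the endpoints.
Interpolate at f = 1/2 with slerp weights a = sin((1−f)δ)/sin δ ≈ 0.922, b = sin(fδ)/sin δ ≈ 0.922.
p = a·p₁ + b·p₂ ≈ (-0.088, -0.021, -0.996); φ = arcsin(p_z) ≈ -84.82°, λ = atan2(p_y, p_x) ≈ -166.24°.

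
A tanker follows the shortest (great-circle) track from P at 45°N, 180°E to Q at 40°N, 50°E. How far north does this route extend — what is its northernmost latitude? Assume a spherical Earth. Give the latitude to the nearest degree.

The great circle lies in the plane with unit normal n̂ = (p₁ × p₂)/|p₁ × p₂|.
Here n̂_z ≈ -0.417; the vertex latitude is φ_max = arccos|n̂_z| ≈ 65.3°.

≈ 65°N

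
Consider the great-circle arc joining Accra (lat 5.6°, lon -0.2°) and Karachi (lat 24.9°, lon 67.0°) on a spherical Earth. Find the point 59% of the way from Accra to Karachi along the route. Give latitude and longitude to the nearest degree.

≈ lat 20°, lon 38°

Write both endpoints as unit vectors p₁, p₂ with components (cos φ cos λ, cos φ sin λ, sin φ).
The central angle between the endpoints is δ = arccos(p₁·p₂) ≈ 1.169 rad (67.0°).
Interpolate at f = 0.59 with slerp weights a = sin((1−f)δ)/sin δ ≈ 0.501, b = sin(fδ)/sin δ ≈ 0.691.
p = a·p₁ + b·p₂ ≈ (0.744, 0.576, 0.340); φ = arcsin(p_z) ≈ 19.88°, λ = atan2(p_y, p_x) ≈ 37.73°.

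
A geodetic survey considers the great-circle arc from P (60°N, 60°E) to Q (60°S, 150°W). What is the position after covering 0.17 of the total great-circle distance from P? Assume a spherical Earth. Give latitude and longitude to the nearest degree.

≈ (45°N, 101°E)

The haversine formula gives a central angle δ ≈ 2.882 rad (165.1°) between the endpoints.
Interpolate at f = 0.17 with slerp weights a = sin((1−f)δ)/sin δ ≈ 2.655, b = sin(fδ)/sin δ ≈ 1.834.
p = a·p₁ + b·p₂ ≈ (-0.130, 0.691, 0.711); φ = arcsin(p_z) ≈ 45.31°, λ = atan2(p_y, p_x) ≈ 100.68°.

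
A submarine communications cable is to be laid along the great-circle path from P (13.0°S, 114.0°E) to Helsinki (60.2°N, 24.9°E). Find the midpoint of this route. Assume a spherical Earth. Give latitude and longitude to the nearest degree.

Write both endpoints as unit vectors p₁, p₂ with components (cos φ cos λ, cos φ sin λ, sin φ).
The central angle between the endpoints is δ = arccos(p₁·p₂) ≈ 1.760 rad (100.8°).
Interpolate at f = 1/2 with slerp weights a = sin((1−f)δ)/sin δ ≈ 0.785, b = sin(fδ)/sin δ ≈ 0.785.
p = a·p₁ + b·p₂ ≈ (0.043, 0.862, 0.504); φ = arcsin(p_z) ≈ 30.28°, λ = atan2(p_y, p_x) ≈ 87.16°.

≈ (30°N, 87°E)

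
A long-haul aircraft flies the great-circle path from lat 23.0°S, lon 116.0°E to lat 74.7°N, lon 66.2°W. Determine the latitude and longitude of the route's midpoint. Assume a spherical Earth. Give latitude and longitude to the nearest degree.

Write both endpoints as unit vectors p₁, p₂ with components (cos φ cos λ, cos φ sin λ, sin φ).
The central angle between the endpoints is δ = arccos(p₁·p₂) ≈ 2.239 rad (128.3°).
Interpolate at f = 1/2 with slerp weights a = sin((1−f)δ)/sin δ ≈ 1.146, b = sin(fδ)/sin δ ≈ 1.146.
p = a·p₁ + b·p₂ ≈ (-0.341, 0.672, 0.658); φ = arcsin(p_z) ≈ 41.14°, λ = atan2(p_y, p_x) ≈ 116.88°.

≈ lat 41°N, lon 117°E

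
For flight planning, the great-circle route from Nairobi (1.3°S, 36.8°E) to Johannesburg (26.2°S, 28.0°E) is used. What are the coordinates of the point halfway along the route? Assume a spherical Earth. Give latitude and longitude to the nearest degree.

≈ 14°S, 33°E

The haversine formula gives a central angle δ ≈ 0.459 rad (26.3°) between the endpoints.
Interpolate at f = 1/2 with slerp weights a = sin((1−f)δ)/sin δ ≈ 0.513, b = sin(fδ)/sin δ ≈ 0.513.
p = a·p₁ + b·p₂ ≈ (0.818, 0.524, -0.238); φ = arcsin(p_z) ≈ -13.79°, λ = atan2(p_y, p_x) ≈ 32.64°.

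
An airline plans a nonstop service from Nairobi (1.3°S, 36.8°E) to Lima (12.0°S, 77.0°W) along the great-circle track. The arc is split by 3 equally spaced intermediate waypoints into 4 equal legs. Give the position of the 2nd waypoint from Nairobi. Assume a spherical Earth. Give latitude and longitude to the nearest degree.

≈ (12°S, 19°W)

From cos δ = sin φ₁ sin φ₂ + cos φ₁ cos φ₂ cos Δλ, the central angle is δ ≈ 1.971 rad (112.9°).
Interpolate at f = 2/4 with slerp weights a = sin((1−f)δ)/sin δ ≈ 0.905, b = sin(fδ)/sin δ ≈ 0.905.
p = a·p₁ + b·p₂ ≈ (0.924, -0.321, -0.209); φ = arcsin(p_z) ≈ -12.05°, λ = atan2(p_y, p_x) ≈ -19.14°.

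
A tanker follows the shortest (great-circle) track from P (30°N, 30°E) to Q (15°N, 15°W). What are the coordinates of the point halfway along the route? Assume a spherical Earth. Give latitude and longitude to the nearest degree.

≈ (24°N, 6°E)

Write both endpoints as unit vectors p₁, p₂ with components (cos φ cos λ, cos φ sin λ, sin φ).
The central angle between the endpoints is δ = arccos(p₁·p₂) ≈ 0.766 rad (43.9°).
Interpolate at f = 1/2 with slerp weights a = sin((1−f)δ)/sin δ ≈ 0.539, b = sin(fδ)/sin δ ≈ 0.539.
p = a·p₁ + b·p₂ ≈ (0.907, 0.099, 0.409); φ = arcsin(p_z) ≈ 24.14°, λ = atan2(p_y, p_x) ≈ 6.21°.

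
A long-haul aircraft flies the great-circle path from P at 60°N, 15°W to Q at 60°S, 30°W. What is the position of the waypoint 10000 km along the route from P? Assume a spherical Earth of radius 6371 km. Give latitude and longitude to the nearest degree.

Write both endpoints as unit vectors p₁, p₂ with components (cos φ cos λ, cos φ sin λ, sin φ).
The central angle between the endpoints is δ = arccos(p₁·p₂) ≈ 2.104 rad (120.6°). The total great-circle distance is δ·R ≈ 2.104 × 6371 ≈ 13406 km, so the target fraction is f = 10000/13406 ≈ 0.746.
Interpolate at f ≈ 0.746 with slerp weights a = sin((1−f)δ)/sin δ ≈ 0.592, b = sin(fδ)/sin δ ≈ 1.161.
p = a·p₁ + b·p₂ ≈ (0.789, -0.367, -0.493); φ = arcsin(p_z) ≈ -29.56°, λ = atan2(p_y, p_x) ≈ -24.95°.

≈ 30°S, 25°W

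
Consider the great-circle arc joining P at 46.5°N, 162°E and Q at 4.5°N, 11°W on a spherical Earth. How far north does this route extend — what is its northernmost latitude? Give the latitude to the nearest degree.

The great circle lies in the plane with unit normal n̂ = (p₁ × p₂)/|p₁ × p₂|.
Here n̂_z ≈ -0.107; the vertex latitude is φ_max = arccos|n̂_z| ≈ 83.9°.
Check via Clairaut: cos φ_max = |cos φ₁| · sin C = cos(46.5°)·sin(8.9°) ≈ 0.107, again giving ≈ 83.9°.

≈ 84°N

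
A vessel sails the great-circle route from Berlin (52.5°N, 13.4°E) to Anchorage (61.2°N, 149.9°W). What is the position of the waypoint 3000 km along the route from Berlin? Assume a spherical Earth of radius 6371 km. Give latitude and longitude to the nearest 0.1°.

From cos δ = sin φ₁ sin φ₂ + cos φ₁ cos φ₂ cos Δλ, the central angle is δ ≈ 1.144 rad (65.5°). The total great-circle distance is δ·R ≈ 1.144 × 6371 ≈ 7286 km, so the target fraction is f = 3000/7286 ≈ 0.412.
Interpolate at f ≈ 0.412 with slerp weights a = sin((1−f)δ)/sin δ ≈ 0.685, b = sin(fδ)/sin δ ≈ 0.498.
p = a·p₁ + b·p₂ ≈ (0.198, -0.024, 0.980); φ = arcsin(p_z) ≈ 78.51°, λ = atan2(p_y, p_x) ≈ -6.88°.

≈ (78.5°N, 6.9°W)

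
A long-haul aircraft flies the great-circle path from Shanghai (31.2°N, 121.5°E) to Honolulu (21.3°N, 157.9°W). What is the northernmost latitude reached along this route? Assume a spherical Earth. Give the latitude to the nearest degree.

≈ 34°N

The great circle lies in the plane with unit normal n̂ = (p₁ × p₂)/|p₁ × p₂|.
Here n̂_z ≈ +0.829; the vertex latitude is φ_max = arccos|n̂_z| ≈ 34.0°.
Check via Clairaut: cos φ_max = |cos φ₁| · sin C = cos(31.2°)·sin(75.8°) ≈ 0.829, again giving ≈ 34.0°.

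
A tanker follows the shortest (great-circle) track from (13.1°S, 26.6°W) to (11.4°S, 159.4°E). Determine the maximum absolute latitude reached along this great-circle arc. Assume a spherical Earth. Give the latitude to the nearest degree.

≈ 76°S

The great circle lies in the plane with unit normal n̂ = (p₁ × p₂)/|p₁ × p₂|.
Here n̂_z ≈ -0.234; the vertex latitude is φ_max = arccos|n̂_z| ≈ 76.5°.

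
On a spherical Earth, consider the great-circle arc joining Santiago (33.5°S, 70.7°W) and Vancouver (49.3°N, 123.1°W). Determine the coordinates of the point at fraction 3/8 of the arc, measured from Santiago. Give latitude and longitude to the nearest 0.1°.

≈ (1.9°S, 88.3°W)

Write both endpoints as unit vectors p₁, p₂ with components (cos φ cos λ, cos φ sin λ, sin φ).
The central angle between the endpoints is δ = arccos(p₁·p₂) ≈ 1.658 rad (95.0°).
Interpolate at f = 3/8 with slerp weights a = sin((1−f)δ)/sin δ ≈ 0.864, b = sin(fδ)/sin δ ≈ 0.585.
p = a·p₁ + b·p₂ ≈ (0.030, -0.999, -0.034); φ = arcsin(p_z) ≈ -1.92°, λ = atan2(p_y, p_x) ≈ -88.29°.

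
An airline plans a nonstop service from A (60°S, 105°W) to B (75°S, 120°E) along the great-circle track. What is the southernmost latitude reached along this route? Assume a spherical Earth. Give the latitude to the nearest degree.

≈ 82°S

The great circle lies in the plane with unit normal n̂ = (p₁ × p₂)/|p₁ × p₂|.
Here n̂_z ≈ -0.137; the vertex latitude is φ_max = arccos|n̂_z| ≈ 82.1°.
Check via Clairaut: cos φ_max = |cos φ₁| · sin C = cos(60.0°)·sin(164.1°) ≈ 0.137, again giving ≈ 82.1°.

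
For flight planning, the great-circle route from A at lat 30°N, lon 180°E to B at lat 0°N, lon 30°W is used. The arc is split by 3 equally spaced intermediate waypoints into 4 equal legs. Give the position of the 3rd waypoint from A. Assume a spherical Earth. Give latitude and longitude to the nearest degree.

≈ lat 25°N, lon 54°W

Convert each endpoint to a unit vector on the sphere (x = cos φ cos λ, y = cos φ sin λ, z = sin φ).
The central angle between the endpoints is δ = arccos(p₁·p₂) ≈ 2.419 rad (138.6°).
Interpolate at f = 3/4 with slerp weights a = sin((1−f)δ)/sin δ ≈ 0.860, b = sin(fδ)/sin δ ≈ 1.467.
p = a·p₁ + b·p₂ ≈ (0.526, -0.734, 0.430); φ = arcsin(p_z) ≈ 25.45°, λ = atan2(p_y, p_x) ≈ -54.34°.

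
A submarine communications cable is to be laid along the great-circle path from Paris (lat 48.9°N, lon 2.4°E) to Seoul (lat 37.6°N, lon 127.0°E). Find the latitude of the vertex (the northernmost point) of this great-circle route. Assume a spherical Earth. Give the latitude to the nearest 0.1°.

≈ 64.2°N

The great circle lies in the plane with unit normal n̂ = (p₁ × p₂)/|p₁ × p₂|.
Here n̂_z ≈ +0.435; the vertex latitude is φ_max = arccos|n̂_z| ≈ 64.2°.
Check via Clairaut: cos φ_max = |cos φ₁| · sin C = cos(48.9°)·sin(41.4°) ≈ 0.435, again giving ≈ 64.2°.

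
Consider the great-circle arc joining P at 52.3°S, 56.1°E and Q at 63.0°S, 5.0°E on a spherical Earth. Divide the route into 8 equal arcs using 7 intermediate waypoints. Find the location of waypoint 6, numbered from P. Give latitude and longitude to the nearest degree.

≈ 62°S, 20°E

Convert each endpoint to a unit vector on the sphere (x = cos φ cos λ, y = cos φ sin λ, z = sin φ).
The central angle between the endpoints is δ = arccos(p₁·p₂) ≈ 0.496 rad (28.4°).
Interpolate at f = 6/8 with slerp weights a = sin((1−f)δ)/sin δ ≈ 0.260, b = sin(fδ)/sin δ ≈ 0.764.
p = a·p₁ + b·p₂ ≈ (0.434, 0.162, -0.886); φ = arcsin(p_z) ≈ -62.40°, λ = atan2(p_y, p_x) ≈ 20.48°.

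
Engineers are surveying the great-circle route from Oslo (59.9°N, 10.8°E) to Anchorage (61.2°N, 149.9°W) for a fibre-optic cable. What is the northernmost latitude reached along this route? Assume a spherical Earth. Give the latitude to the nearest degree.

≈ 85°N

The great circle lies in the plane with unit normal n̂ = (p₁ × p₂)/|p₁ × p₂|.
Here n̂_z ≈ -0.094; the vertex latitude is φ_max = arccos|n̂_z| ≈ 84.6°.
Check via Clairaut: cos φ_max = |cos φ₁| · sin C = cos(59.9°)·sin(10.8°) ≈ 0.094, again giving ≈ 84.6°.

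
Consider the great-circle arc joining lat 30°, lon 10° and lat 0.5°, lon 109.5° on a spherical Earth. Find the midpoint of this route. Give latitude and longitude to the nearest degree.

Convert each endpoint to a unit vector on the sphere (x = cos φ cos λ, y = cos φ sin λ, z = sin φ).
The central angle between the endpoints is δ = arccos(p₁·p₂) ≈ 1.710 rad (98.0°).
Interpolate at f = 1/2 with slerp weights a = sin((1−f)δ)/sin δ ≈ 0.762, b = sin(fδ)/sin δ ≈ 0.762.
p = a·p₁ + b·p₂ ≈ (0.395, 0.833, 0.388); φ = arcsin(p_z) ≈ 22.80°, λ = atan2(p_y, p_x) ≈ 64.60°.

≈ lat 23°, lon 65°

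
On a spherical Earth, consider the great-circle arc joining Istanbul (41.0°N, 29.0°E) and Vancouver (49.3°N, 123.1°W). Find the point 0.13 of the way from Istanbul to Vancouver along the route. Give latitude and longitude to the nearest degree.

Write both endpoints as unit vectors p₁, p₂ with components (cos φ cos λ, cos φ sin λ, sin φ).
The central angle between the endpoints is δ = arccos(p₁·p₂) ≈ 1.508 rad (86.4°).
Interpolate at f = 0.13 with slerp weights a = sin((1−f)δ)/sin δ ≈ 0.969, b = sin(fδ)/sin δ ≈ 0.195.
p = a·p₁ + b·p₂ ≈ (0.570, 0.248, 0.783); φ = arcsin(p_z) ≈ 51.58°, λ = atan2(p_y, p_x) ≈ 23.50°.

≈ 52°N, 23°E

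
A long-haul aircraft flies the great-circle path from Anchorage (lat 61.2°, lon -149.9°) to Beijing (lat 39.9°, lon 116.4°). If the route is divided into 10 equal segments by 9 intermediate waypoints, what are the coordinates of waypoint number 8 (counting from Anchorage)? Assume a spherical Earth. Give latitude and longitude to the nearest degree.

The haversine formula gives a central angle δ ≈ 1.002 rad (57.4°) between the endpoints.
Interpolate at f = 8/10 with slerp weights a = sin((1−f)δ)/sin δ ≈ 0.236, b = sin(fδ)/sin δ ≈ 0.853.
p = a·p₁ + b·p₂ ≈ (-0.389, 0.529, 0.754); φ = arcsin(p_z) ≈ 48.95°, λ = atan2(p_y, p_x) ≈ 126.36°.

≈ lat 49°, lon 126°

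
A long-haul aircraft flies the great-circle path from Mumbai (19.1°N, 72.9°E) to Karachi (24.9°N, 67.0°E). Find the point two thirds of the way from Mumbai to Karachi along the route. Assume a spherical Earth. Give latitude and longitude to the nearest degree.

≈ (23°N, 69°E)

From cos δ = sin φ₁ sin φ₂ + cos φ₁ cos φ₂ cos Δλ, the central angle is δ ≈ 0.139 rad (8.0°).
Interpolate at f = 2/3 with slerp weights a = sin((1−f)δ)/sin δ ≈ 0.334, b = sin(fδ)/sin δ ≈ 0.668.
p = a·p₁ + b·p₂ ≈ (0.330, 0.860, 0.391); φ = arcsin(p_z) ≈ 22.99°, λ = atan2(p_y, p_x) ≈ 69.02°.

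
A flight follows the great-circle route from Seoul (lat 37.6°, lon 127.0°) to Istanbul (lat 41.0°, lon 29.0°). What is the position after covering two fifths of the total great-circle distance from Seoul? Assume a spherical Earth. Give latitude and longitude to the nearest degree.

≈ lat 50°, lon 91°

Write both endpoints as unit vectors p₁, p₂ with components (cos φ cos λ, cos φ sin λ, sin φ).
The central angle between the endpoints is δ = arccos(p₁·p₂) ≈ 1.248 rad (71.5°).
Interpolate at f = 2/5 with slerp weights a = sin((1−f)δ)/sin δ ≈ 0.718, b = sin(fδ)/sin δ ≈ 0.505.
p = a·p₁ + b·p₂ ≈ (-0.009, 0.639, 0.769); φ = arcsin(p_z) ≈ 50.28°, λ = atan2(p_y, p_x) ≈ 90.81°.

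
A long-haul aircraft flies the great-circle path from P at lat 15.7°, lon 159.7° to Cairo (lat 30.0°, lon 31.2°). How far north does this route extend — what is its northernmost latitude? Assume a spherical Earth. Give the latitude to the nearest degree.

The great circle lies in the plane with unit normal n̂ = (p₁ × p₂)/|p₁ × p₂|.
Here n̂_z ≈ -0.707; the vertex latitude is φ_max = arccos|n̂_z| ≈ 45.0°.
Check via Clairaut: cos φ_max = |cos φ₁| · sin C = cos(15.7°)·sin(47.2°) ≈ 0.707, again giving ≈ 45.0°.

≈ 45°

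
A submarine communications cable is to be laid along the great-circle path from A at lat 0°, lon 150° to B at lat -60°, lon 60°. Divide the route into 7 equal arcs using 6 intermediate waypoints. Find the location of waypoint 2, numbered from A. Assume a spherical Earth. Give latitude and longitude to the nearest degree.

≈ lat -22°, lon 136°

Write both endpoints as unit vectors p₁, p₂ with components (cos φ cos λ, cos φ sin λ, sin φ).
The central angle between the endpoints is δ = arccos(p₁·p₂) ≈ 1.571 rad (90.0°).
Interpolate at f = 2/7 with slerp weights a = sin((1−f)δ)/sin δ ≈ 0.901, b = sin(fδ)/sin δ ≈ 0.434.
p = a·p₁ + b·p₂ ≈ (-0.672, 0.638, -0.376); φ = arcsin(p_z) ≈ -22.07°, λ = atan2(p_y, p_x) ≈ 136.46°.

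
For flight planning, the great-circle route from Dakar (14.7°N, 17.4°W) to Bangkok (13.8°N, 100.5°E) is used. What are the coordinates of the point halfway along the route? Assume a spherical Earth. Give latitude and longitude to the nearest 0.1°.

≈ (26.2°N, 41.7°E)

From cos δ = sin φ₁ sin φ₂ + cos φ₁ cos φ₂ cos Δλ, the central angle is δ ≈ 1.960 rad (112.3°).
Interpolate at f = 1/2 with slerp weights a = sin((1−f)δ)/sin δ ≈ 0.897, b = sin(fδ)/sin δ ≈ 0.897.
p = a·p₁ + b·p₂ ≈ (0.669, 0.597, 0.442); φ = arcsin(p_z) ≈ 26.22°, λ = atan2(p_y, p_x) ≈ 41.74°.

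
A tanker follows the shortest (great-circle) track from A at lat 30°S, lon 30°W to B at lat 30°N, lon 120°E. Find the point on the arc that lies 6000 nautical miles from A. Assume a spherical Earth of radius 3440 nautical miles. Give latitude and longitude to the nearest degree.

Convert each endpoint to a unit vector on the sphere (x = cos φ cos λ, y = cos φ sin λ, z = sin φ).
The central angle between the endpoints is δ = arccos(p₁·p₂) ≈ 2.689 rad (154.1°). The total great-circle distance is δ·R ≈ 2.689 × 3440 ≈ 9252 nmi, so the target fraction is f = 6000/9252 ≈ 0.649.
Interpolate at f ≈ 0.649 with slerp weights a = sin((1−f)δ)/sin δ ≈ 1.856, b = sin(fδ)/sin δ ≈ 2.255.
p = a·p₁ + b·p₂ ≈ (0.415, 0.887, 0.200); φ = arcsin(p_z) ≈ 11.51°, λ = atan2(p_y, p_x) ≈ 64.92°.

≈ lat 12°N, lon 65°E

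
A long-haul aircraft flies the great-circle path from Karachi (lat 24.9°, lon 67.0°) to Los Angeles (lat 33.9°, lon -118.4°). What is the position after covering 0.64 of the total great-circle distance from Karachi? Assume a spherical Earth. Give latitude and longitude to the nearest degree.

Write both endpoints as unit vectors p₁, p₂ with components (cos φ cos λ, cos φ sin λ, sin φ).
The central angle between the endpoints is δ = arccos(p₁·p₂) ≈ 2.111 rad (121.0°).
Interpolate at f = 0.64 with slerp weights a = sin((1−f)δ)/sin δ ≈ 0.804, b = sin(fδ)/sin δ ≈ 1.138.
p = a·p₁ + b·p₂ ≈ (-0.165, -0.160, 0.973); φ = arcsin(p_z) ≈ 76.72°, λ = atan2(p_y, p_x) ≈ -135.78°.

≈ lat 77°, lon -136°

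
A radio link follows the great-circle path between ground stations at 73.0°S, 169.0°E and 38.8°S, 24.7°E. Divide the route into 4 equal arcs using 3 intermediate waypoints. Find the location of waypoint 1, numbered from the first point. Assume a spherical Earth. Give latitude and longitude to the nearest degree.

≈ 81°S, 97°E

Write both endpoints as unit vectors p₁, p₂ with components (cos φ cos λ, cos φ sin λ, sin φ).
The central angle between the endpoints is δ = arccos(p₁·p₂) ≈ 1.144 rad (65.5°).
Interpolate at f = 1/4 with slerp weights a = sin((1−f)δ)/sin δ ≈ 0.831, b = sin(fδ)/sin δ ≈ 0.310.
p = a·p₁ + b·p₂ ≈ (-0.019, 0.147, -0.989); φ = arcsin(p_z) ≈ -81.46°, λ = atan2(p_y, p_x) ≈ 97.39°.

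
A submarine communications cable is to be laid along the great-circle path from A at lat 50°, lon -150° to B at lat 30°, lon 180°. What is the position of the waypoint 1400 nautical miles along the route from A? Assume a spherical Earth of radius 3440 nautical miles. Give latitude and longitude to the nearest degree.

Write both endpoints as unit vectors p₁, p₂ with components (cos φ cos λ, cos φ sin λ, sin φ).
The central angle between the endpoints is δ = arccos(p₁·p₂) ≈ 0.525 rad (30.1°). The total great-circle distance is δ·R ≈ 0.525 × 3440 ≈ 1807 nmi, so the target fraction is f = 1400/1807 ≈ 0.775.
Interpolate at f ≈ 0.775 with slerp weights a = sin((1−f)δ)/sin δ ≈ 0.236, b = sin(fδ)/sin δ ≈ 0.789.
p = a·p₁ + b·p₂ ≈ (-0.815, -0.076, 0.575); φ = arcsin(p_z) ≈ 35.10°, λ = atan2(p_y, p_x) ≈ -174.69°.

≈ lat 35°, lon -175°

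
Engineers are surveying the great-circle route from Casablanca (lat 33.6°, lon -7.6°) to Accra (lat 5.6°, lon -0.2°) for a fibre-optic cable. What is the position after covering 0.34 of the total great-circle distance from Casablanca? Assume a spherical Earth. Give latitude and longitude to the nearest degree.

≈ lat 24°, lon -5°

The haversine formula gives a central angle δ ≈ 0.503 rad (28.8°) between the endpoints.
Interpolate at f = 0.34 with slerp weights a = sin((1−f)δ)/sin δ ≈ 0.676, b = sin(fδ)/sin δ ≈ 0.353.
p = a·p₁ + b·p₂ ≈ (0.910, -0.076, 0.409); φ = arcsin(p_z) ≈ 24.12°, λ = atan2(p_y, p_x) ≈ -4.76°.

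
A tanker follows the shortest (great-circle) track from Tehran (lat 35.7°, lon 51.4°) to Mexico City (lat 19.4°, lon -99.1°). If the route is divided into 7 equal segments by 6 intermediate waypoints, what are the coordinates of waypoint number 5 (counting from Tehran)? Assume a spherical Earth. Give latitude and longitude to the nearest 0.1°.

≈ lat 48.0°, lon -76.9°

The haversine formula gives a central angle δ ≈ 2.063 rad (118.2°) between the endpoints.
Interpolate at f = 5/7 with slerp weights a = sin((1−f)δ)/sin δ ≈ 0.631, b = sin(fδ)/sin δ ≈ 1.130.
p = a·p₁ + b·p₂ ≈ (0.151, -0.652, 0.743); φ = arcsin(p_z) ≈ 48.02°, λ = atan2(p_y, p_x) ≈ -76.94°.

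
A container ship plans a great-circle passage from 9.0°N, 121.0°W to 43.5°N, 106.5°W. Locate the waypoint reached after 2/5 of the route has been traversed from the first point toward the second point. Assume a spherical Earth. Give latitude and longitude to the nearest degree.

≈ 23°N, 116°W

Write both endpoints as unit vectors p₁, p₂ with components (cos φ cos λ, cos φ sin λ, sin φ).
The central angle between the endpoints is δ = arccos(p₁·p₂) ≈ 0.641 rad (36.7°).
Interpolate at f = 2/5 with slerp weights a = sin((1−f)δ)/sin δ ≈ 0.627, b = sin(fδ)/sin δ ≈ 0.424.
p = a·p₁ + b·p₂ ≈ (-0.407, -0.826, 0.390); φ = arcsin(p_z) ≈ 22.96°, λ = atan2(p_y, p_x) ≈ -116.20°.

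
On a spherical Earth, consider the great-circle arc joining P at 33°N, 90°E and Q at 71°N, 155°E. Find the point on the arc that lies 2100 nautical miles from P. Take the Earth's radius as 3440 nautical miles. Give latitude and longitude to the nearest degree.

Convert each endpoint to a unit vector on the sphere (x = cos φ cos λ, y = cos φ sin λ, z = sin φ).
The central angle between the endpoints is δ = arccos(p₁·p₂) ≈ 0.889 rad (50.9°). The total great-circle distance is δ·R ≈ 0.889 × 3440 ≈ 3057 nmi, so the target fraction is f = 2100/3057 ≈ 0.687.
Interpolate at f ≈ 0.687 with slerp weights a = sin((1−f)δ)/sin δ ≈ 0.354, b = sin(fδ)/sin δ ≈ 0.738.
p = a·p₁ + b·p₂ ≈ (-0.218, 0.398, 0.891); φ = arcsin(p_z) ≈ 62.99°, λ = atan2(p_y, p_x) ≈ 118.67°.

≈ 63°N, 119°E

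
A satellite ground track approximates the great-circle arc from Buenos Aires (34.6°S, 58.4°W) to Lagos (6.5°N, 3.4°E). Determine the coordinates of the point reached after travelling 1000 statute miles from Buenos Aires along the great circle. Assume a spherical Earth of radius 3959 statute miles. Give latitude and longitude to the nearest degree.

≈ (28°S, 43°W)

Convert each endpoint to a unit vector on the sphere (x = cos φ cos λ, y = cos φ sin λ, z = sin φ).
The central angle between the endpoints is δ = arccos(p₁·p₂) ≈ 1.243 rad (71.2°). The total great-circle distance is δ·R ≈ 1.243 × 3959 ≈ 4920 mi, so the target fraction is f = 1000/4920 ≈ 0.203.
Interpolate at f ≈ 0.203 with slerp weights a = sin((1−f)δ)/sin δ ≈ 0.883, b = sin(fδ)/sin δ ≈ 0.264.
p = a·p₁ + b·p₂ ≈ (0.643, -0.604, -0.472); φ = arcsin(p_z) ≈ -28.14°, λ = atan2(p_y, p_x) ≈ -43.20°.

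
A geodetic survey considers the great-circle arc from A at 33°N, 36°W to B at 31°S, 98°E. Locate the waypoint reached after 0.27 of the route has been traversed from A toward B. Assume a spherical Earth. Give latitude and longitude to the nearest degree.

From cos δ = sin φ₁ sin φ₂ + cos φ₁ cos φ₂ cos Δλ, the central angle is δ ≈ 2.465 rad (141.3°).
Interpolate at f = 0.27 with slerp weights a = sin((1−f)δ)/sin δ ≈ 1.556, b = sin(fδ)/sin δ ≈ 0.987.
p = a·p₁ + b·p₂ ≈ (0.938, 0.070, 0.339); φ = arcsin(p_z) ≈ 19.83°, λ = atan2(p_y, p_x) ≈ 4.29°.

≈ 20°N, 4°E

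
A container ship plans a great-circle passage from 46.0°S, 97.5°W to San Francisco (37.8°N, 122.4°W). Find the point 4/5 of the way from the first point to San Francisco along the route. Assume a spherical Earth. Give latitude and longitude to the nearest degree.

Write both endpoints as unit vectors p₁, p₂ with components (cos φ cos λ, cos φ sin λ, sin φ).
The central angle between the endpoints is δ = arccos(p₁·p₂) ≈ 1.514 rad (86.7°).
Interpolate at f = 4/5 with slerp weights a = sin((1−f)δ)/sin δ ≈ 0.299, b = sin(fδ)/sin δ ≈ 0.938.
p = a·p₁ + b·p₂ ≈ (-0.424, -0.831, 0.360); φ = arcsin(p_z) ≈ 21.09°, λ = atan2(p_y, p_x) ≈ -117.03°.

≈ 21°N, 117°W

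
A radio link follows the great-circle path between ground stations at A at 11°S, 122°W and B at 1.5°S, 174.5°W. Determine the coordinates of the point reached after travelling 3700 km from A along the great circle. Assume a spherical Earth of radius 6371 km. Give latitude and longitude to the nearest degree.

Write both endpoints as unit vectors p₁, p₂ with components (cos φ cos λ, cos φ sin λ, sin φ).
The central angle between the endpoints is δ = arccos(p₁·p₂) ≈ 0.924 rad (53.0°). The total great-circle distance is δ·R ≈ 0.924 × 6371 ≈ 5889 km, so the target fraction is f = 3700/5889 ≈ 0.628.
Interpolate at f ≈ 0.628 with slerp weights a = sin((1−f)δ)/sin δ ≈ 0.422, b = sin(fδ)/sin δ ≈ 0.687.
p = a·p₁ + b·p₂ ≈ (-0.903, -0.417, -0.099); φ = arcsin(p_z) ≈ -5.65°, λ = atan2(p_y, p_x) ≈ -155.22°.

≈ 6°S, 155°W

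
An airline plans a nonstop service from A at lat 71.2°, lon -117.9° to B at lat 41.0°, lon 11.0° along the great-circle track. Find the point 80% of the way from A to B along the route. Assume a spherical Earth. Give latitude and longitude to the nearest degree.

≈ lat 53°, lon 5°

From cos δ = sin φ₁ sin φ₂ + cos φ₁ cos φ₂ cos Δλ, the central angle is δ ≈ 1.083 rad (62.1°).
Interpolate at f = 0.80 with slerp weights a = sin((1−f)δ)/sin δ ≈ 0.243, b = sin(fδ)/sin δ ≈ 0.863.
p = a·p₁ + b·p₂ ≈ (0.602, 0.055, 0.796); φ = arcsin(p_z) ≈ 52.78°, λ = atan2(p_y, p_x) ≈ 5.21°.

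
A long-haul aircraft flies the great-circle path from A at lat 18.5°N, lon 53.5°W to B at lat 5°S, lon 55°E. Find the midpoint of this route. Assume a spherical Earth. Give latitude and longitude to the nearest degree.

≈ lat 11°N, lon 3°E

The haversine formula gives a central angle δ ≈ 1.904 rad (109.1°) between the endpoints.
Interpolate at f = 1/2 with slerp weights a = sin((1−f)δ)/sin δ ≈ 0.862, b = sin(fδ)/sin δ ≈ 0.862.
p = a·p₁ + b·p₂ ≈ (0.979, 0.046, 0.198); φ = arcsin(p_z) ≈ 11.45°, λ = atan2(p_y, p_x) ≈ 2.71°.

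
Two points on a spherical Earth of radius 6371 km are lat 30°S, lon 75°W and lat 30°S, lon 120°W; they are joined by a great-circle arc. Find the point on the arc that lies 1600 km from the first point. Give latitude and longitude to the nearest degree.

From cos δ = sin φ₁ sin φ₂ + cos φ₁ cos φ₂ cos Δλ, the central angle is δ ≈ 0.676 rad (38.7°). The total great-circle distance is δ·R ≈ 0.676 × 6371 ≈ 4304 km, so the target fraction is f = 1600/4304 ≈ 0.372.
Interpolate at f ≈ 0.372 with slerp weights a = sin((1−f)δ)/sin δ ≈ 0.659, b = sin(fδ)/sin δ ≈ 0.397.
p = a·p₁ + b·p₂ ≈ (-0.024, -0.849, -0.528); φ = arcsin(p_z) ≈ -31.87°, λ = atan2(p_y, p_x) ≈ -91.65°.

≈ lat 32°S, lon 92°W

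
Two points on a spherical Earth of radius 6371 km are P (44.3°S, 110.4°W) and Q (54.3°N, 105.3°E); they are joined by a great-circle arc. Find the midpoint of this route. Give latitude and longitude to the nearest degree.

≈ (15°N, 165°W)

Convert each endpoint to a unit vector on the sphere (x = cos φ cos λ, y = cos φ sin λ, z = sin φ).
The central angle between the endpoints is δ = arccos(p₁·p₂) ≈ 2.705 rad (155.0°).
Interpolate at f = 1/2 with slerp weights a = sin((1−f)δ)/sin δ ≈ 2.310, b = sin(fδ)/sin δ ≈ 2.310.
p = a·p₁ + b·p₂ ≈ (-0.932, -0.249, 0.263); φ = arcsin(p_z) ≈ 15.23°, λ = atan2(p_y, p_x) ≈ -165.02°.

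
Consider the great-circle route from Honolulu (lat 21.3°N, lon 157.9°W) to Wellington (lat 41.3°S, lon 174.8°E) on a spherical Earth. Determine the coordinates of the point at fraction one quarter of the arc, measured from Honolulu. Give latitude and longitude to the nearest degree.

≈ lat 6°N, lon 164°W

Write both endpoints as unit vectors p₁, p₂ with components (cos φ cos λ, cos φ sin λ, sin φ).
The central angle between the endpoints is δ = arccos(p₁·p₂) ≈ 1.179 rad (67.5°).
Interpolate at f = 1/4 with slerp weights a = sin((1−f)δ)/sin δ ≈ 0.837, b = sin(fδ)/sin δ ≈ 0.314.
p = a·p₁ + b·p₂ ≈ (-0.957, -0.272, 0.097); φ = arcsin(p_z) ≈ 5.54°, λ = atan2(p_y, p_x) ≈ -164.15°.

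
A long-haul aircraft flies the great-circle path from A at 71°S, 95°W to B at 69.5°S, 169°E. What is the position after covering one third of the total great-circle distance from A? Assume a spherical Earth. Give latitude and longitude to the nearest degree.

Write both endpoints as unit vectors p₁, p₂ with components (cos φ cos λ, cos φ sin λ, sin φ).
The central angle between the endpoints is δ = arccos(p₁·p₂) ≈ 0.508 rad (29.1°).
Interpolate at f = 1/3 with slerp weights a = sin((1−f)δ)/sin δ ≈ 0.683, b = sin(fδ)/sin δ ≈ 0.346.
p = a·p₁ + b·p₂ ≈ (-0.138, -0.198, -0.970); φ = arcsin(p_z) ≈ -76.00°, λ = atan2(p_y, p_x) ≈ -124.92°.

≈ 76°S, 125°W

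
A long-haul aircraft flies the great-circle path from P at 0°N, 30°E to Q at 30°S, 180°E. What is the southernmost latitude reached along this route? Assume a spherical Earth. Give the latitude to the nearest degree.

≈ 49°S

The great circle lies in the plane with unit normal n̂ = (p₁ × p₂)/|p₁ × p₂|.
Here n̂_z ≈ +0.655; the vertex latitude is φ_max = arccos|n̂_z| ≈ 49.1°.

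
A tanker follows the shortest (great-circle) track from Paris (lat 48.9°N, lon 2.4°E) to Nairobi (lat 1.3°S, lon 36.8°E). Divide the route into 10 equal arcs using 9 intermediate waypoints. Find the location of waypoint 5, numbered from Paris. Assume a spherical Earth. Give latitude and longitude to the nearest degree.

Convert each endpoint to a unit vector on the sphere (x = cos φ cos λ, y = cos φ sin λ, z = sin φ).
The central angle between the endpoints is δ = arccos(p₁·p₂) ≈ 1.018 rad (58.3°).
Interpolate at f = 5/10 with slerp weights a = sin((1−f)δ)/sin δ ≈ 0.573, b = sin(fδ)/sin δ ≈ 0.573.
p = a·p₁ + b·p₂ ≈ (0.834, 0.359, 0.418); φ = arcsin(p_z) ≈ 24.74°, λ = atan2(p_y, p_x) ≈ 23.26°.

≈ lat 25°N, lon 23°E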